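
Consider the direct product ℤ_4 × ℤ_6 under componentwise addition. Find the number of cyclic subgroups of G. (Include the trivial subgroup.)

Each element a generates a cyclic subgroup ⟨a⟩; distinct elements may generate the same one (a cyclic group of order d has φ(d) generators).
Cyclic subgroups by order — order 1: 1; order 2: 3; order 3: 1; order 4: 2; order 6: 3; order 12: 2.
Total: 12.

12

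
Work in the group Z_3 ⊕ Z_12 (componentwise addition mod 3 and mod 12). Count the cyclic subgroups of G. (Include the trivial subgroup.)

15

Each element a generates a cyclic subgroup ⟨a⟩; distinct elements may generate the same one (a cyclic group of order d has φ(d) generators).
Cyclic subgroups by order — order 1: 1; order 2: 1; order 3: 4; order 4: 1; order 6: 4; order 12: 4.
Total: 15.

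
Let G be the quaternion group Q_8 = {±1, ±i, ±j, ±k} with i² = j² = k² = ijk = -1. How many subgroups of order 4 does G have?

|G| = 8 and 4 | 8, so subgroups of order 4 are possible by Lagrange.
The subgroups of order 4 are: {1, -1, i, -i}; {1, -1, j, -j}; {1, -1, k, -k}.
So G has 3 subgroups of order 4.

3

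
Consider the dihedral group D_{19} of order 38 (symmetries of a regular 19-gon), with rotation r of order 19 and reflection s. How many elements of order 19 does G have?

Enumerating element orders in G gives 18 elements of order 19.

18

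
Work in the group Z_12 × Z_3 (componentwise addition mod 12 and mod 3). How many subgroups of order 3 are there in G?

4

|G| = 36 and 3 | 36, so subgroups of order 3 are possible by Lagrange.
The subgroups of order 3 are: {(0,0), (0,1), (0,2)}; {(0,0), (4,0), (8,0)}; {(0,0), (4,1), (8,2)}; {(0,0), (4,2), (8,1)}.
So G has 4 subgroups of order 3.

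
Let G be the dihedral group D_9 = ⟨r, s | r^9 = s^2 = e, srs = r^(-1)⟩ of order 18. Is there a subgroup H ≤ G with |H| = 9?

9 | 18. A subgroup of order 9 is {e, r, r^2, r^3, r^4, r^5, r^6, r^7, r^8}.

Yes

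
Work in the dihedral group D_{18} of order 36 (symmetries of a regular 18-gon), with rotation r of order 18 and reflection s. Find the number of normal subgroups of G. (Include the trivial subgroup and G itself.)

9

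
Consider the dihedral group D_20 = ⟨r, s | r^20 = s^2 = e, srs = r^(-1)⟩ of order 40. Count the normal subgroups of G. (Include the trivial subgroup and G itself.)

9

G has 48 subgroups. Checking conjugation-invariance by order — order 1: 1/1 normal; order 2: 1/21 normal; order 4: 1/11 normal; order 5: 1/1 normal; order 8: 0/5 normal; order 10: 1/5 normal; order 20: 3/3 normal; order 40: 1/1 normal.
Total normal subgroups: 9.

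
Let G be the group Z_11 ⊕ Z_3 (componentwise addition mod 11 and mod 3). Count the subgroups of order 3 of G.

1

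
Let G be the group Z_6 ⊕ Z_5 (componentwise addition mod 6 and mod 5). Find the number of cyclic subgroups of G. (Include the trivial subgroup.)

8

A cyclic subgroup of order d is generated by each of its φ(d) elements of order d, so the cyclic subgroups of order d number (#elements of order d)/φ(d).
Cyclic subgroups by order — order 1: 1; order 2: 1; order 3: 1; order 5: 1; order 6: 1; order 10: 1; order 15: 1; order 30: 1.
Total: 8.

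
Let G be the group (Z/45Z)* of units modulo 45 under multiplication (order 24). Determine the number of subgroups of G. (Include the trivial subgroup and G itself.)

|G| = 24, so by Lagrange every subgroup order divides 24. Divisors: 1, 2, 3, 4, 6, 8, 12, 24.
Subgroups by order — order 1: 1; order 2: 3; order 3: 1; order 4: 3; order 6: 3; order 8: 1; order 12: 3; order 24: 1.
Total: 1 + 3 + 1 + 3 + 3 + 1 + 3 + 1 = 16.

16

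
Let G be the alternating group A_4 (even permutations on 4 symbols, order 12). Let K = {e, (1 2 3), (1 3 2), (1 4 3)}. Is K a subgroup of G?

No

(1 4 3) ∈ K but its inverse (1 3 4) ∉ K, so K is not a subgroup.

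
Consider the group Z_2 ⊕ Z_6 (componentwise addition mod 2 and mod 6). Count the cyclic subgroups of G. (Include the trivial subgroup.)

8

Group the elements of G by the cyclic subgroup they generate; each cyclic subgroup of order d accounts for φ(d) elements.
Cyclic subgroups by order — order 1: 1; order 2: 3; order 3: 1; order 6: 3.
Total: 8.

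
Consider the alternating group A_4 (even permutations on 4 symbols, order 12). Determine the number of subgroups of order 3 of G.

4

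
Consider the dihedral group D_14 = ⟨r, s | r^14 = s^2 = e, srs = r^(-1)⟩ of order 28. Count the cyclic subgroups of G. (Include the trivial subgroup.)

A cyclic subgroup of order d is generated by each of its φ(d) elements of order d, so the cyclic subgroups of order d number (#elements of order d)/φ(d).
Cyclic subgroups by order — order 1: 1; order 2: 15; order 7: 1; order 14: 1.
Total: 18.

18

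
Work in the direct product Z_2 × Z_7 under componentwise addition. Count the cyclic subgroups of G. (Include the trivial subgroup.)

A cyclic subgroup of order d is generated by each of its φ(d) elements of order d, so the cyclic subgroups of order d number (#elements of order d)/φ(d).
Cyclic subgroups by order — order 1: 1; order 2: 1; order 7: 1; order 14: 1.
Total: 4.

4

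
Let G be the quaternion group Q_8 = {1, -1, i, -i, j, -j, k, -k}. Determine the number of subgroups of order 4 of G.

3

|G| = 8 and 4 | 8, so subgroups of order 4 are possible by Lagrange.
The subgroups of order 4 are: {1, -1, i, -i}; {1, -1, j, -j}; {1, -1, k, -k}.
So G has 3 subgroups of order 4.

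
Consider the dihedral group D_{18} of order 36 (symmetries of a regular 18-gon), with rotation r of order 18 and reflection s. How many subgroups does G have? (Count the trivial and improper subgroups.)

45

|G| = 36, so by Lagrange every subgroup order divides 36. Divisors: 1, 2, 3, 4, 6, 9, 12, 18, 36.
Subgroups by order — order 1: 1; order 2: 19; order 3: 1; order 4: 9; order 6: 7; order 9: 1; order 12: 3; order 18: 3; order 36: 1.
Total: 1 + 19 + 1 + 9 + 7 + 1 + 3 + 3 + 1 = 45.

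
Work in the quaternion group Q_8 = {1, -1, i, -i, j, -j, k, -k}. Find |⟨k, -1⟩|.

|⟨k⟩| = 4 and |⟨-1⟩| = 2, so |H| is a multiple of lcm(4, 2) = 4 and divides |G| = 8.
Closing under the operation: H = {1, -1, k, -k}, so |H| = 4.

4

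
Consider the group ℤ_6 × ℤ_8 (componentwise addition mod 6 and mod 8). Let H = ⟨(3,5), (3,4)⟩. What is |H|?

|⟨(3,5)⟩| = 8 and |⟨(3,4)⟩| = 2, so |H| is a multiple of lcm(8, 2) = 8 and divides |G| = 48.
Closing under the operation: H = {(0,0), (0,1), (0,2), (0,3), (0,4), (0,5), (0,6), (0,7), (3,0), (3,1), (3,2), (3,3), (3,4), (3,5), (3,6), (3,7)}, so |H| = 16.

16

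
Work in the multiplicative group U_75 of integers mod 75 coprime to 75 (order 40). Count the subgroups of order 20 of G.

|G| = 40 and 20 | 40, so subgroups of order 20 are possible by Lagrange.
The subgroups of order 20 are: {1, 4, 11, 14, 16, 19, 26, 29, 31, 34, 41, 44, 46, 49, 56, 59, 61, 64, 71, 74}; {1, 4, 7, 13, 16, 19, 22, 28, 31, 34, 37, 43, 46, 49, 52, 58, 61, 64, 67, 73}; {1, 2, 4, 8, 16, 17, 19, 23, 31, 32, 34, 38, 46, 47, 49, 53, 61, 62, 64, 68}.
So G has 3 subgroups of order 20.

3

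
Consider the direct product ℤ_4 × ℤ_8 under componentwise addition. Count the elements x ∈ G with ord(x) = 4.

An element (a,b) has order lcm(ord(a), ord(b)); count pairs with lcm equal to 4.
Enumerating gives 12 such elements.

12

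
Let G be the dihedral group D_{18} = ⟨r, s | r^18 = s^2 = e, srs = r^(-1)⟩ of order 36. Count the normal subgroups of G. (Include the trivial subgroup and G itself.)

9

G has 45 subgroups. Checking conjugation-invariance by order — order 1: 1/1 normal; order 2: 1/19 normal; order 3: 1/1 normal; order 4: 0/9 normal; order 6: 1/7 normal; order 9: 1/1 normal; order 12: 0/3 normal; order 18: 3/3 normal; order 36: 1/1 normal.
Total normal subgroups: 9.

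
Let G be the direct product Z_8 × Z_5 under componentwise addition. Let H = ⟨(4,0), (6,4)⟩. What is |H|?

20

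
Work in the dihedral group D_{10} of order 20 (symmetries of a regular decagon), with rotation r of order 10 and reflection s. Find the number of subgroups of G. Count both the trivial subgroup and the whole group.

22

|G| = 20, so by Lagrange every subgroup order divides 20. Divisors: 1, 2, 4, 5, 10, 20.
Subgroups by order — order 1: 1; order 2: 11; order 4: 5; order 5: 1; order 10: 3; order 20: 1.
Total: 1 + 11 + 5 + 1 + 3 + 1 = 22.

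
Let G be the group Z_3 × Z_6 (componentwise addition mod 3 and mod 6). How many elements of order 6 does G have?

8

An element (a,b) has order lcm(ord(a), ord(b)); count pairs with lcm equal to 6.
Enumerating gives 8 such elements.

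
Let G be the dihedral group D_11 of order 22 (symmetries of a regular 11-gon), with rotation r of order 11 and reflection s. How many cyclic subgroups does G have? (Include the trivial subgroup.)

13

Each element a generates a cyclic subgroup ⟨a⟩; distinct elements may generate the same one (a cyclic group of order d has φ(d) generators).
Cyclic subgroups by order — order 1: 1; order 2: 11; order 11: 1.
Total: 13.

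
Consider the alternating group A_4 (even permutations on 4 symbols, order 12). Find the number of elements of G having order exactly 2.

3

The elements of order 2 are: (1 2)(3 4), (1 3)(2 4), (1 4)(2 3).
That's 3.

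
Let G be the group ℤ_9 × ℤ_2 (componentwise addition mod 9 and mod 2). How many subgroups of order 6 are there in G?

|G| = 18 and 6 | 18, so subgroups of order 6 are possible by Lagrange.
The subgroups of order 6 are: {(0,0), (0,1), (3,0), (3,1), (6,0), (6,1)}.
So G has 1 subgroup of order 6.

1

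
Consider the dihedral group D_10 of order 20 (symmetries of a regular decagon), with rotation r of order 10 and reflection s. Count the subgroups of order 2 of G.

11

|G| = 20 and 2 | 20, so subgroups of order 2 are possible by Lagrange.
The subgroups of order 2 are: {e, r^2s}; {e, r^3s}; {e, r^4s}; {e, r^5}; … (11 in all).
So G has 11 subgroups of order 2.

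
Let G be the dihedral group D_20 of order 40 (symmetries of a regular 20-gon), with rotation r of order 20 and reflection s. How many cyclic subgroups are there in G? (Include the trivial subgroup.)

A cyclic subgroup of order d is generated by each of its φ(d) elements of order d, so the cyclic subgroups of order d number (#elements of order d)/φ(d).
Cyclic subgroups by order — order 1: 1; order 2: 21; order 4: 1; order 5: 1; order 10: 1; order 20: 1.
Total: 26.

26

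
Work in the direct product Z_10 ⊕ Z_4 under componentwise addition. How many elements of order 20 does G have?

16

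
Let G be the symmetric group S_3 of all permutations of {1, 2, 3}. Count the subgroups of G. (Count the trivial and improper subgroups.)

|G| = 6, so by Lagrange every subgroup order divides 6. Divisors: 1, 2, 3, 6.
Subgroups by order — order 1: 1; order 2: 3; order 3: 1; order 6: 1.
Total: 1 + 3 + 1 + 1 = 6.

6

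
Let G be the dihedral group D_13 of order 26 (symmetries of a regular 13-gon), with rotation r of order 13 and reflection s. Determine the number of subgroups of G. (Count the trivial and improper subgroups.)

|G| = 26, so by Lagrange every subgroup order divides 26. Divisors: 1, 2, 13, 26.
Subgroups by order — order 1: 1; order 2: 13; order 13: 1; order 26: 1.
Total: 1 + 13 + 1 + 1 = 16.

16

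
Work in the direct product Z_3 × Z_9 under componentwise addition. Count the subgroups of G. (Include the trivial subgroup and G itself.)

|G| = 27, so by Lagrange every subgroup order divides 27. Divisors: 1, 3, 9, 27.
Subgroups by order — order 1: 1; order 3: 4; order 9: 4; order 27: 1.
Total: 1 + 4 + 4 + 1 = 10.

10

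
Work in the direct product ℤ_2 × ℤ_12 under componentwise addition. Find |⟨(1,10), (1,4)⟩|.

12

|⟨(1,10)⟩| = 6 and |⟨(1,4)⟩| = 6, so |H| is a multiple of lcm(6, 6) = 6 and divides |G| = 24.
Closing under the operation: H = {(0,0), (0,2), (0,4), (0,6), (0,8), (0,10), (1,0), (1,2), (1,4), (1,6), (1,8), (1,10)}, so |H| = 12.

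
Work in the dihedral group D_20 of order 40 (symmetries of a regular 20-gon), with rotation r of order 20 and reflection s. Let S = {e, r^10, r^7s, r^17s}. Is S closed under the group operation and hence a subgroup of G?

|S| = 4 divides |G| = 40, consistent with Lagrange.
S contains the identity, every element's inverse is in S, and S is closed under ·: it is a subgroup.

Yes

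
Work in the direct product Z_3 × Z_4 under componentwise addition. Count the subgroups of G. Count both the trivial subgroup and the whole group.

|G| = 12, so by Lagrange every subgroup order divides 12. Divisors: 1, 2, 3, 4, 6, 12.
Subgroups by order — order 1: 1; order 2: 1; order 3: 1; order 4: 1; order 6: 1; order 12: 1.
Total: 1 + 1 + 1 + 1 + 1 + 1 = 6.

6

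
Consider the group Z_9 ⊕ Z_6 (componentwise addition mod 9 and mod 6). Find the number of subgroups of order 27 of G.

|G| = 54 and 27 | 54, so subgroups of order 27 are possible by Lagrange.
The subgroups of order 27 are: {(0,0), (0,2), (0,4), (1,0), (1,2), (1,4), (2,0), (2,2), (2,4), (3,0), (3,2), (3,4), (4,0), (4,2), (4,4), (5,0), (5,2), (5,4), (6,0), (6,2), (6,4), (7,0), (7,2), (7,4), (8,0), (8,2), (8,4)}.
So G has 1 subgroup of order 27.

1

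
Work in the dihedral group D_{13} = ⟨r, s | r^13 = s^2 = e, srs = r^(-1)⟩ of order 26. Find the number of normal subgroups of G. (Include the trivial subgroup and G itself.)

3

G has 16 subgroups. Checking conjugation-invariance by order — order 1: 1/1 normal; order 2: 0/13 normal; order 13: 1/1 normal; order 26: 1/1 normal.
Total normal subgroups: 3.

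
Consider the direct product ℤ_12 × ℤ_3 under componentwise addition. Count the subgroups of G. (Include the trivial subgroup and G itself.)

|G| = 36, so by Lagrange every subgroup order divides 36. Divisors: 1, 2, 3, 4, 6, 9, 12, 18, 36.
Subgroups by order — order 1: 1; order 2: 1; order 3: 4; order 4: 1; order 6: 4; order 9: 1; order 12: 4; order 18: 1; order 36: 1.
Total: 1 + 1 + 4 + 1 + 4 + 1 + 4 + 1 + 1 = 18.

18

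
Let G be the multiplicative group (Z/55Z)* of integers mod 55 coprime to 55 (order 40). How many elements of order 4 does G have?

4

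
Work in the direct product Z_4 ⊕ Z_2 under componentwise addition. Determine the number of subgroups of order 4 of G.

|G| = 8 and 4 | 8, so subgroups of order 4 are possible by Lagrange.
The subgroups of order 4 are: {(0,0), (0,1), (2,0), (2,1)}; {(0,0), (1,0), (2,0), (3,0)}; {(0,0), (1,1), (2,0), (3,1)}.
So G has 3 subgroups of order 4.

3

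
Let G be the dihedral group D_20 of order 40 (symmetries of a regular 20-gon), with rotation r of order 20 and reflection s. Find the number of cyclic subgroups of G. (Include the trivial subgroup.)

26

A cyclic subgroup of order d is generated by each of its φ(d) elements of order d, so the cyclic subgroups of order d number (#elements of order d)/φ(d).
Cyclic subgroups by order — order 1: 1; order 2: 21; order 4: 1; order 5: 1; order 10: 1; order 20: 1.
Total: 26.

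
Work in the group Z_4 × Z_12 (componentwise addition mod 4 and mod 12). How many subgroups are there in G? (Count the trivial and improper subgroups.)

30

|G| = 48, so by Lagrange every subgroup order divides 48. Divisors: 1, 2, 3, 4, 6, 8, 12, 16, 24, 48.
Subgroups by order — order 1: 1; order 2: 3; order 3: 1; order 4: 7; order 6: 3; order 8: 3; order 12: 7; order 16: 1; order 24: 3; order 48: 1.
Total: 1 + 3 + 1 + 7 + 3 + 3 + 7 + 1 + 3 + 1 = 30.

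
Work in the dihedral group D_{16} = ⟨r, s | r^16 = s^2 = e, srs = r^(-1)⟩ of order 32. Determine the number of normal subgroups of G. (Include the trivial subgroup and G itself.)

8

G has 36 subgroups. Checking conjugation-invariance by order — order 1: 1/1 normal; order 2: 1/17 normal; order 4: 1/9 normal; order 8: 1/5 normal; order 16: 3/3 normal; order 32: 1/1 normal.
Total normal subgroups: 8.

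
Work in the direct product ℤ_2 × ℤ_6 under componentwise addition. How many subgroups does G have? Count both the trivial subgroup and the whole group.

10

|G| = 12, so by Lagrange every subgroup order divides 12. Divisors: 1, 2, 3, 4, 6, 12.
Subgroups by order — order 1: 1; order 2: 3; order 3: 1; order 4: 1; order 6: 3; order 12: 1.
Total: 1 + 3 + 1 + 1 + 3 + 1 = 10.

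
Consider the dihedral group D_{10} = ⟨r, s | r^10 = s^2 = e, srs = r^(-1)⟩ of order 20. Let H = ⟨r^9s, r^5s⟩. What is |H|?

|⟨r^9s⟩| = 2 and |⟨r^5s⟩| = 2, so |H| is a multiple of lcm(2, 2) = 2 and divides |G| = 20.
Closing under the operation: H = {e, r^2, r^4, r^6, r^8, rs, r^3s, r^5s, r^7s, r^9s}, so |H| = 10.

10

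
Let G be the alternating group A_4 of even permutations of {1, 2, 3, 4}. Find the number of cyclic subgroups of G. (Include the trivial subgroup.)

8

Each element a generates a cyclic subgroup ⟨a⟩; distinct elements may generate the same one (a cyclic group of order d has φ(d) generators).
Cyclic subgroups by order — order 1: 1; order 2: 3; order 3: 4.
Total: 8.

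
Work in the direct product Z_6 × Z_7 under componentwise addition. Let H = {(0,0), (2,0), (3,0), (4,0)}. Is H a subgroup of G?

No

|H| = 4 does not divide |G| = 42, so by Lagrange H is not a subgroup.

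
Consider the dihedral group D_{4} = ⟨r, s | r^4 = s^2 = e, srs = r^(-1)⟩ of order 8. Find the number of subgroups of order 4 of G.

|G| = 8 and 4 | 8, so subgroups of order 4 are possible by Lagrange.
The subgroups of order 4 are: {e, r, r^2, r^3}; {e, r^2, s, r^2s}; {e, r^2, rs, r^3s}.
So G has 3 subgroups of order 4.

3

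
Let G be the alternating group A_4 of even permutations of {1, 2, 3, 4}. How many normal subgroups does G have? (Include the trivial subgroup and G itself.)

3

G has 10 subgroups. Checking conjugation-invariance by order — order 1: 1/1 normal; order 2: 0/3 normal; order 3: 0/4 normal; order 4: 1/1 normal; order 12: 1/1 normal.
Total normal subgroups: 3.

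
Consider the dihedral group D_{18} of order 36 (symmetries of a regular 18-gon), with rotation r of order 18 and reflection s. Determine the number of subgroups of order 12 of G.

3

|G| = 36 and 12 | 36, so subgroups of order 12 are possible by Lagrange.
The subgroups of order 12 are: {e, r^3, r^6, r^9, r^12, r^15, rs, r^4s, r^7s, r^10s, r^13s, r^16s}; {e, r^3, r^6, r^9, r^12, r^15, r^2s, r^5s, r^8s, r^11s, r^14s, r^17s}; {e, r^3, r^6, r^9, r^12, r^15, s, r^3s, r^6s, r^9s, r^12s, r^15s}.
So G has 3 subgroups of order 12.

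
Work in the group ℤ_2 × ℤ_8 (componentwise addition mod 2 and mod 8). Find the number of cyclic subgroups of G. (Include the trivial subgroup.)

Each element a generates a cyclic subgroup ⟨a⟩; distinct elements may generate the same one (a cyclic group of order d has φ(d) generators).
Cyclic subgroups by order — order 1: 1; order 2: 3; order 4: 2; order 8: 2.
Total: 8.

8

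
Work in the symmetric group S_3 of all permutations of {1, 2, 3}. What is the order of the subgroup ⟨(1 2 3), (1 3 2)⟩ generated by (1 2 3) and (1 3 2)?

|⟨(1 2 3)⟩| = 3 and |⟨(1 3 2)⟩| = 3, so |H| is a multiple of lcm(3, 3) = 3 and divides |G| = 6.
Closing under the operation: H = {e, (1 2 3), (1 3 2)}, so |H| = 3.

3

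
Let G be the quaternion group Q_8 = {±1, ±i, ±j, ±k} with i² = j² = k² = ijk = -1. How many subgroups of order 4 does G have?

|G| = 8 and 4 | 8, so subgroups of order 4 are possible by Lagrange.
The subgroups of order 4 are: {1, -1, i, -i}; {1, -1, j, -j}; {1, -1, k, -k}.
So G has 3 subgroups of order 4.

3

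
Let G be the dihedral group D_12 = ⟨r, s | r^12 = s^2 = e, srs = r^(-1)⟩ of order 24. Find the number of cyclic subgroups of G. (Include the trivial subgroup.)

A cyclic subgroup of order d is generated by each of its φ(d) elements of order d, so the cyclic subgroups of order d number (#elements of order d)/φ(d).
Cyclic subgroups by order — order 1: 1; order 2: 13; order 3: 1; order 4: 1; order 6: 1; order 12: 1.
Total: 18.

18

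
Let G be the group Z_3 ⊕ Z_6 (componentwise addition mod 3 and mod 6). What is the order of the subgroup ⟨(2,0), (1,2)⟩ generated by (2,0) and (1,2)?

|⟨(2,0)⟩| = 3 and |⟨(1,2)⟩| = 3, so |H| is a multiple of lcm(3, 3) = 3 and divides |G| = 18.
Closing under the operation: H = {(0,0), (0,2), (0,4), (1,0), (1,2), (1,4), (2,0), (2,2), (2,4)}, so |H| = 9.

9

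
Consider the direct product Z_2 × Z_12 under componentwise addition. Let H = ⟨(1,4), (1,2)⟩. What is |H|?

12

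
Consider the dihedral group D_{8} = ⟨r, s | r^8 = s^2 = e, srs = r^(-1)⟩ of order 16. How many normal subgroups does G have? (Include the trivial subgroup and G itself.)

7

G has 19 subgroups. Checking conjugation-invariance by order — order 1: 1/1 normal; order 2: 1/9 normal; order 4: 1/5 normal; order 8: 3/3 normal; order 16: 1/1 normal.
Total normal subgroups: 7.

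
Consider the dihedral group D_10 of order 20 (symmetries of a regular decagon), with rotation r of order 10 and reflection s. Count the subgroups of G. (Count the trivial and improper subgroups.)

22

|G| = 20, so by Lagrange every subgroup order divides 20. Divisors: 1, 2, 4, 5, 10, 20.
Subgroups by order — order 1: 1; order 2: 11; order 4: 5; order 5: 1; order 10: 3; order 20: 1.
Total: 1 + 11 + 5 + 1 + 3 + 1 = 22.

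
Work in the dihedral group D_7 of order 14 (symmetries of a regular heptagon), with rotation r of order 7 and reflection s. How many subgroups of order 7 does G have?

1

|G| = 14 and 7 | 14, so subgroups of order 7 are possible by Lagrange.
The subgroups of order 7 are: {e, r, r^2, r^3, r^4, r^5, r^6}.
So G has 1 subgroup of order 7.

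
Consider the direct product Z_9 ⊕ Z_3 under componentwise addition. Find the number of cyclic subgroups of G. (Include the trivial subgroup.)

8

A cyclic subgroup of order d is generated by each of its φ(d) elements of order d, so the cyclic subgroups of order d number (#elements of order d)/φ(d).
Cyclic subgroups by order — order 1: 1; order 3: 4; order 9: 3.
Total: 8.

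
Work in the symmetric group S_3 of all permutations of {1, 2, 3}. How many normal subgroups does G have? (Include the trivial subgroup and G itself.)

G has 6 subgroups. Checking conjugation-invariance by order — order 1: 1/1 normal; order 2: 0/3 normal; order 3: 1/1 normal; order 6: 1/1 normal.
Total normal subgroups: 3.

3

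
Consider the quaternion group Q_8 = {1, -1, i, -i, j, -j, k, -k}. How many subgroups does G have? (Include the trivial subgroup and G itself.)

6

|G| = 8, so by Lagrange every subgroup order divides 8. Divisors: 1, 2, 4, 8.
Subgroups by order — order 1: 1; order 2: 1; order 4: 3; order 8: 1.
Total: 1 + 1 + 3 + 1 = 6.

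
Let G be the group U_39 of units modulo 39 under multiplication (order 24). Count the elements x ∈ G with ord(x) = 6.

6

The elements of order 6 are: 4, 10, 17, 23, 29, 35.
That's 6.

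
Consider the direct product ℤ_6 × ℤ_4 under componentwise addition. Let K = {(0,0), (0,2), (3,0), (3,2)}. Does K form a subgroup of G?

|K| = 4 divides |G| = 24, consistent with Lagrange.
K contains the identity, every element's inverse is in K, and K is closed under +: it is a subgroup.

Yes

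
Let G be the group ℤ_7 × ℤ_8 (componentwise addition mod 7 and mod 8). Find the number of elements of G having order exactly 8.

4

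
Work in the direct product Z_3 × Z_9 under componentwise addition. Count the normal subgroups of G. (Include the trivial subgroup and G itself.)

G is abelian, so every subgroup is normal.
G has 10 subgroups in total, hence 10 normal subgroups.

10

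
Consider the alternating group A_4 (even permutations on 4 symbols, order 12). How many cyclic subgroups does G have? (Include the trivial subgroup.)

8

Group the elements of G by the cyclic subgroup they generate; each cyclic subgroup of order d accounts for φ(d) elements.
Cyclic subgroups by order — order 1: 1; order 2: 3; order 3: 4.
Total: 8.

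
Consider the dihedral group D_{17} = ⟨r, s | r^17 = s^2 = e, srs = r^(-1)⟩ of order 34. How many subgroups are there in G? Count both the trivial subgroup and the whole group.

20

|G| = 34, so by Lagrange every subgroup order divides 34. Divisors: 1, 2, 17, 34.
Subgroups by order — order 1: 1; order 2: 17; order 17: 1; order 34: 1.
Total: 1 + 17 + 1 + 1 = 20.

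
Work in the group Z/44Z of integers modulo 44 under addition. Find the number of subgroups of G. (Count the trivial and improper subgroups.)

6

Subgroups of the cyclic group Z/44Z correspond bijectively to divisors of 44.
Divisors of 44: 1, 2, 4, 11, 22, 44.
So Z/44Z has 6 subgroups.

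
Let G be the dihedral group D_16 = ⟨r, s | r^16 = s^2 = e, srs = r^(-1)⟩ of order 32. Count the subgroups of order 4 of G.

9

|G| = 32 and 4 | 32, so subgroups of order 4 are possible by Lagrange.
The subgroups of order 4 are: {e, r^8, r^2s, r^10s}; {e, r^8, r^3s, r^11s}; {e, r^4, r^8, r^12}; {e, r^8, r^4s, r^12s}; … (9 in all).
So G has 9 subgroups of order 4.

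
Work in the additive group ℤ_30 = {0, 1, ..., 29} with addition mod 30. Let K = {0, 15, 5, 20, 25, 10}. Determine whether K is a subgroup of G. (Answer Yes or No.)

|K| = 6 divides |G| = 30, consistent with Lagrange.
K contains the identity, every element's inverse is in K, and K is closed under +: it is a subgroup.
In fact K = ⟨5⟩.

Yes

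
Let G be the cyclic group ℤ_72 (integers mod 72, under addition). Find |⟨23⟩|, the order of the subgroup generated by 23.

72

In ℤ_72, the order of an element a is n/gcd(a, n).
gcd(23, 72) = 1, so |⟨23⟩| = 72/1 = 72.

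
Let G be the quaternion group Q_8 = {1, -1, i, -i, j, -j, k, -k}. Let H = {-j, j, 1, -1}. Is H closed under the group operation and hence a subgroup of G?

Yes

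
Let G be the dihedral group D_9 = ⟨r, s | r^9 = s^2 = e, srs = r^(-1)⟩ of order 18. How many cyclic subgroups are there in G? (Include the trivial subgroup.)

12

Group the elements of G by the cyclic subgroup they generate; each cyclic subgroup of order d accounts for φ(d) elements.
Cyclic subgroups by order — order 1: 1; order 2: 9; order 3: 1; order 9: 1.
Total: 12.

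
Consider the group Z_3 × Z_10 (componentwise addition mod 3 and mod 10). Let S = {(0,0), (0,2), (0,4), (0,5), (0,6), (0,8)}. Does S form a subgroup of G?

Closure fails: (0,2) + (0,5) = (0,7) ∉ S. So S is not a subgroup.

No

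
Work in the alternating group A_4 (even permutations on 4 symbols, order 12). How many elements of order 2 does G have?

The elements of order 2 are: (1 2)(3 4), (1 3)(2 4), (1 4)(2 3).
That's 3.

3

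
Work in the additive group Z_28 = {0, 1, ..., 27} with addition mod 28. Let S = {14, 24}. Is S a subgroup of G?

No

The identity 0 ∉ S, so S is not a subgroup.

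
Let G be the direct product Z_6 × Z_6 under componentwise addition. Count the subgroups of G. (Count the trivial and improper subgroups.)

30

|G| = 36, so by Lagrange every subgroup order divides 36. Divisors: 1, 2, 3, 4, 6, 9, 12, 18, 36.
Subgroups by order — order 1: 1; order 2: 3; order 3: 4; order 4: 1; order 6: 12; order 9: 1; order 12: 4; order 18: 3; order 36: 1.
Total: 1 + 3 + 4 + 1 + 12 + 1 + 4 + 3 + 1 = 30.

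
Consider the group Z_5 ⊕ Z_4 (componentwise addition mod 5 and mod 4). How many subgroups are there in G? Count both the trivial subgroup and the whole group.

|G| = 20, so by Lagrange every subgroup order divides 20. Divisors: 1, 2, 4, 5, 10, 20.
Subgroups by order — order 1: 1; order 2: 1; order 4: 1; order 5: 1; order 10: 1; order 20: 1.
Total: 1 + 1 + 1 + 1 + 1 + 1 = 6.

6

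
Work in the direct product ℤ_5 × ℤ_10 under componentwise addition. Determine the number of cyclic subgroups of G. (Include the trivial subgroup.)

14

Group the elements of G by the cyclic subgroup they generate; each cyclic subgroup of order d accounts for φ(d) elements.
Cyclic subgroups by order — order 1: 1; order 2: 1; order 5: 6; order 10: 6.
Total: 14.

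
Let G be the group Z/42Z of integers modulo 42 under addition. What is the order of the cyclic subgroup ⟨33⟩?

In Z/42Z, the order of an element a is n/gcd(a, n).
gcd(33, 42) = 3, so |⟨33⟩| = 42/3 = 14.

14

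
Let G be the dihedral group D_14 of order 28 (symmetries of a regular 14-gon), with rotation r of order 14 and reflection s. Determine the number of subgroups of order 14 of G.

|G| = 28 and 14 | 28, so subgroups of order 14 are possible by Lagrange.
The subgroups of order 14 are: {e, r, r^2, r^3, r^4, r^5, r^6, r^7, r^8, r^9, r^10, r^11, r^12, r^13}; {e, r^2, r^4, r^6, r^8, r^10, r^12, s, r^2s, r^4s, r^6s, r^8s, r^10s, r^12s}; {e, r^2, r^4, r^6, r^8, r^10, r^12, rs, r^3s, r^5s, r^7s, r^9s, r^11s, r^13s}.
So G has 3 subgroups of order 14.

3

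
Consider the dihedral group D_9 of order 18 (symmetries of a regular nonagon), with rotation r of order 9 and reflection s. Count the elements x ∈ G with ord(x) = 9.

The elements of order 9 are: r, r^2, r^4, r^5, r^7, r^8.
That's 6.

6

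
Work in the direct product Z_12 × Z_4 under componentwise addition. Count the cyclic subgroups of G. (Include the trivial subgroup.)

20

Group the elements of G by the cyclic subgroup they generate; each cyclic subgroup of order d accounts for φ(d) elements.
Cyclic subgroups by order — order 1: 1; order 2: 3; order 3: 1; order 4: 6; order 6: 3; order 12: 6.
Total: 20.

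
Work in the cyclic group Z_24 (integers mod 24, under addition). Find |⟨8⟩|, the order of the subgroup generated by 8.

In Z_24, the order of an element a is n/gcd(a, n).
gcd(8, 24) = 8, so |⟨8⟩| = 24/8 = 3.

3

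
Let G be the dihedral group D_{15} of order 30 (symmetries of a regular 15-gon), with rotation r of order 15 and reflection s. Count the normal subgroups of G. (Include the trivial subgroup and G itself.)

5

G has 28 subgroups. Checking conjugation-invariance by order — order 1: 1/1 normal; order 2: 0/15 normal; order 3: 1/1 normal; order 5: 1/1 normal; order 6: 0/5 normal; order 10: 0/3 normal; order 15: 1/1 normal; order 30: 1/1 normal.
Total normal subgroups: 5.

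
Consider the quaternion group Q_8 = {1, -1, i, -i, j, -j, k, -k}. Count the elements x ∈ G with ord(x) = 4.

6

The elements of order 4 are: i, -i, j, -j, k, -k.
That's 6.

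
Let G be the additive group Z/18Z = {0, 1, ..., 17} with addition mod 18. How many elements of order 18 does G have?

6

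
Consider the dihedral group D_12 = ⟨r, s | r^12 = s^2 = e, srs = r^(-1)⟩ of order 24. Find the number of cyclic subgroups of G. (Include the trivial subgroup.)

18

A cyclic subgroup of order d is generated by each of its φ(d) elements of order d, so the cyclic subgroups of order d number (#elements of order d)/φ(d).
Cyclic subgroups by order — order 1: 1; order 2: 13; order 3: 1; order 4: 1; order 6: 1; order 12: 1.
Total: 18.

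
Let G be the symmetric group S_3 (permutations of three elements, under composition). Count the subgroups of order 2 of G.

3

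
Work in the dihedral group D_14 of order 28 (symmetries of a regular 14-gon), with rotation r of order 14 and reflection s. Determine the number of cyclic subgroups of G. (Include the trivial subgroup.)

18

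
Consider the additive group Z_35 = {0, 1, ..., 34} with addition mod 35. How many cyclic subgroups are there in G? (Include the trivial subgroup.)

4

Each element a generates a cyclic subgroup ⟨a⟩; distinct elements may generate the same one (a cyclic group of order d has φ(d) generators).
Cyclic subgroups by order — order 1: 1; order 5: 1; order 7: 1; order 35: 1.
Total: 4.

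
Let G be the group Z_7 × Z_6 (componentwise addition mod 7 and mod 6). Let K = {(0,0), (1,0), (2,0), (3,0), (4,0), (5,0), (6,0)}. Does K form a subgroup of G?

Yes

|K| = 7 divides |G| = 42, consistent with Lagrange.
K contains the identity, every element's inverse is in K, and K is closed under +: it is a subgroup.
In fact K = ⟨(4,0)⟩.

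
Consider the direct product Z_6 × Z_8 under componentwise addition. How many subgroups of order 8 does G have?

3

|G| = 48 and 8 | 48, so subgroups of order 8 are possible by Lagrange.
The subgroups of order 8 are: {(0,0), (0,1), (0,2), (0,3), (0,4), (0,5), (0,6), (0,7)}; {(0,0), (0,2), (0,4), (0,6), (3,0), (3,2), (3,4), (3,6)}; {(0,0), (0,2), (0,4), (0,6), (3,1), (3,3), (3,5), (3,7)}.
So G has 3 subgroups of order 8.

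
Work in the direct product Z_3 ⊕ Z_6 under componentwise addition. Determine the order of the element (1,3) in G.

The order of (1,3) in Z_3 × Z_6 is lcm(ord(1) in Z_3, ord(3) in Z_6).
ord(1) = 3 and ord(3) = 2, so |⟨(1,3)⟩| = lcm(3, 2) = 6.

6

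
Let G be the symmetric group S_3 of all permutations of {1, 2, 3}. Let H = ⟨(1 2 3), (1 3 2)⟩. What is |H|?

|⟨(1 2 3)⟩| = 3 and |⟨(1 3 2)⟩| = 3, so |H| is a multiple of lcm(3, 3) = 3 and divides |G| = 6.
Closing under the operation: H = {e, (1 2 3), (1 3 2)}, so |H| = 3.

3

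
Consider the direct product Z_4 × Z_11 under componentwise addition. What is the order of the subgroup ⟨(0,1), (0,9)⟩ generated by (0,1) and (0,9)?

11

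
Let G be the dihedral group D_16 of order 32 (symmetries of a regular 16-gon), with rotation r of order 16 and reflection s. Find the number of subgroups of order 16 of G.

3

|G| = 32 and 16 | 32, so subgroups of order 16 are possible by Lagrange.
The subgroups of order 16 are: {e, r, r^2, r^3, r^4, r^5, r^6, r^7, r^8, r^9, r^10, r^11, r^12, r^13, r^14, r^15}; {e, r^2, r^4, r^6, r^8, r^10, r^12, r^14, s, r^2s, r^4s, r^6s, r^8s, r^10s, r^12s, r^14s}; {e, r^2, r^4, r^6, r^8, r^10, r^12, r^14, rs, r^3s, r^5s, r^7s, r^9s, r^11s, r^13s, r^15s}.
So G has 3 subgroups of order 16.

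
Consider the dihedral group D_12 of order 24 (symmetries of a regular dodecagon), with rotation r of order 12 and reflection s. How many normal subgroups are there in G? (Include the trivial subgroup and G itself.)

G has 34 subgroups. Checking conjugation-invariance by order — order 1: 1/1 normal; order 2: 1/13 normal; order 3: 1/1 normal; order 4: 1/7 normal; order 6: 1/5 normal; order 8: 0/3 normal; order 12: 3/3 normal; order 24: 1/1 normal.
Total normal subgroups: 9.

9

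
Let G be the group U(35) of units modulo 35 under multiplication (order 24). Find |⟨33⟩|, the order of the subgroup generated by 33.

12

Compute successive powers of 33 mod 35: 33, 4, 27, 16, 3, 29, 12, 11, …; 33^12 ≡ 1 (mod 35).
So |⟨33⟩| = 12.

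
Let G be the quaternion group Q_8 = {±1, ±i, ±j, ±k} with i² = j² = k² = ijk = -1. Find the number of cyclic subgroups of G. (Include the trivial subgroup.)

5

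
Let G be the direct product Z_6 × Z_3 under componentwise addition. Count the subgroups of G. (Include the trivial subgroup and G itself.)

|G| = 18, so by Lagrange every subgroup order divides 18. Divisors: 1, 2, 3, 6, 9, 18.
Subgroups by order — order 1: 1; order 2: 1; order 3: 4; order 6: 4; order 9: 1; order 18: 1.
Total: 1 + 1 + 4 + 4 + 1 + 1 = 12.

12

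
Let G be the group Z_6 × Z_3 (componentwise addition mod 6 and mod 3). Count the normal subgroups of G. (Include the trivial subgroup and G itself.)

12

G is abelian, so every subgroup is normal.
G has 12 subgroups in total, hence 12 normal subgroups.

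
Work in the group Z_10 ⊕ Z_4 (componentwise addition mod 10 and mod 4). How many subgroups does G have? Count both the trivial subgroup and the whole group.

|G| = 40, so by Lagrange every subgroup order divides 40. Divisors: 1, 2, 4, 5, 8, 10, 20, 40.
Subgroups by order — order 1: 1; order 2: 3; order 4: 3; order 5: 1; order 8: 1; order 10: 3; order 20: 3; order 40: 1.
Total: 1 + 3 + 3 + 1 + 1 + 3 + 3 + 1 = 16.

16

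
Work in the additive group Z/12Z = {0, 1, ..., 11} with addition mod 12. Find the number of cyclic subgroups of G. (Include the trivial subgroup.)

A cyclic subgroup of order d is generated by each of its φ(d) elements of order d, so the cyclic subgroups of order d number (#elements of order d)/φ(d).
Cyclic subgroups by order — order 1: 1; order 2: 1; order 3: 1; order 4: 1; order 6: 1; order 12: 1.
Total: 6.

6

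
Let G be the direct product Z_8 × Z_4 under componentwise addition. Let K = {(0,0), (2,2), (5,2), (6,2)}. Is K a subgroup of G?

(5,2) ∈ K but its inverse (3,2) ∉ K, so K is not a subgroup.

No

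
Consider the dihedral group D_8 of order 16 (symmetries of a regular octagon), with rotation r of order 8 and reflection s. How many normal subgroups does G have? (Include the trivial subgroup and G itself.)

7

G has 19 subgroups. Checking conjugation-invariance by order — order 1: 1/1 normal; order 2: 1/9 normal; order 4: 1/5 normal; order 8: 3/3 normal; order 16: 1/1 normal.
Total normal subgroups: 7.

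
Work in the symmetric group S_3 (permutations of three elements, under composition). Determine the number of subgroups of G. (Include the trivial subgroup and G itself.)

6

|G| = 6, so by Lagrange every subgroup order divides 6. Divisors: 1, 2, 3, 6.
Subgroups by order — order 1: 1; order 2: 3; order 3: 1; order 6: 1.
Total: 1 + 3 + 1 + 1 = 6.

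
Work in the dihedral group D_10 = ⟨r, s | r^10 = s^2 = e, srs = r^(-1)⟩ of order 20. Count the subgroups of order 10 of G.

3

|G| = 20 and 10 | 20, so subgroups of order 10 are possible by Lagrange.
The subgroups of order 10 are: {e, r, r^2, r^3, r^4, r^5, r^6, r^7, r^8, r^9}; {e, r^2, r^4, r^6, r^8, s, r^2s, r^4s, r^6s, r^8s}; {e, r^2, r^4, r^6, r^8, rs, r^3s, r^5s, r^7s, r^9s}.
So G has 3 subgroups of order 10.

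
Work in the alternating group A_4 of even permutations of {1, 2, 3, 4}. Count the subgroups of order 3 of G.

|G| = 12 and 3 | 12, so subgroups of order 3 are possible by Lagrange.
The subgroups of order 3 are: {e, (1 2 3), (1 3 2)}; {e, (1 2 4), (1 4 2)}; {e, (1 3 4), (1 4 3)}; {e, (2 3 4), (2 4 3)}.
So G has 4 subgroups of order 3.

4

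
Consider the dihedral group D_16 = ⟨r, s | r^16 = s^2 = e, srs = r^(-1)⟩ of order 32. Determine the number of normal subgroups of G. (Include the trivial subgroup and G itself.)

G has 36 subgroups. Checking conjugation-invariance by order — order 1: 1/1 normal; order 2: 1/17 normal; order 4: 1/9 normal; order 8: 1/5 normal; order 16: 3/3 normal; order 32: 1/1 normal.
Total normal subgroups: 8.

8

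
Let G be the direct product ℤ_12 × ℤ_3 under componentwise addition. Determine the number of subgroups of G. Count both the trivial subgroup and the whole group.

|G| = 36, so by Lagrange every subgroup order divides 36. Divisors: 1, 2, 3, 4, 6, 9, 12, 18, 36.
Subgroups by order — order 1: 1; order 2: 1; order 3: 4; order 4: 1; order 6: 4; order 9: 1; order 12: 4; order 18: 1; order 36: 1.
Total: 1 + 1 + 4 + 1 + 4 + 1 + 4 + 1 + 1 = 18.

18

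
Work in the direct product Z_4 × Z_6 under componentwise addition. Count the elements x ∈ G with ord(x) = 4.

An element (a,b) has order lcm(ord(a), ord(b)); count pairs with lcm equal to 4.
Enumerating gives 4 such elements.

4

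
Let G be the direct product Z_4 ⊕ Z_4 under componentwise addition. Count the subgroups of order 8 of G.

3

|G| = 16 and 8 | 16, so subgroups of order 8 are possible by Lagrange.
The subgroups of order 8 are: {(0,0), (0,1), (0,2), (0,3), (2,0), (2,1), (2,2), (2,3)}; {(0,0), (0,2), (1,0), (1,2), (2,0), (2,2), (3,0), (3,2)}; {(0,0), (0,2), (1,1), (1,3), (2,0), (2,2), (3,1), (3,3)}.
So G has 3 subgroups of order 8.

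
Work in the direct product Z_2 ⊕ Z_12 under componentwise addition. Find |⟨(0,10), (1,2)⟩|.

|⟨(0,10)⟩| = 6 and |⟨(1,2)⟩| = 6, so |H| is a multiple of lcm(6, 6) = 6 and divides |G| = 24.
Closing under the operation: H = {(0,0), (0,2), (0,4), (0,6), (0,8), (0,10), (1,0), (1,2), (1,4), (1,6), (1,8), (1,10)}, so |H| = 12.

12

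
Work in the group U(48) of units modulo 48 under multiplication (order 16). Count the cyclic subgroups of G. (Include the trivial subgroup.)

12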